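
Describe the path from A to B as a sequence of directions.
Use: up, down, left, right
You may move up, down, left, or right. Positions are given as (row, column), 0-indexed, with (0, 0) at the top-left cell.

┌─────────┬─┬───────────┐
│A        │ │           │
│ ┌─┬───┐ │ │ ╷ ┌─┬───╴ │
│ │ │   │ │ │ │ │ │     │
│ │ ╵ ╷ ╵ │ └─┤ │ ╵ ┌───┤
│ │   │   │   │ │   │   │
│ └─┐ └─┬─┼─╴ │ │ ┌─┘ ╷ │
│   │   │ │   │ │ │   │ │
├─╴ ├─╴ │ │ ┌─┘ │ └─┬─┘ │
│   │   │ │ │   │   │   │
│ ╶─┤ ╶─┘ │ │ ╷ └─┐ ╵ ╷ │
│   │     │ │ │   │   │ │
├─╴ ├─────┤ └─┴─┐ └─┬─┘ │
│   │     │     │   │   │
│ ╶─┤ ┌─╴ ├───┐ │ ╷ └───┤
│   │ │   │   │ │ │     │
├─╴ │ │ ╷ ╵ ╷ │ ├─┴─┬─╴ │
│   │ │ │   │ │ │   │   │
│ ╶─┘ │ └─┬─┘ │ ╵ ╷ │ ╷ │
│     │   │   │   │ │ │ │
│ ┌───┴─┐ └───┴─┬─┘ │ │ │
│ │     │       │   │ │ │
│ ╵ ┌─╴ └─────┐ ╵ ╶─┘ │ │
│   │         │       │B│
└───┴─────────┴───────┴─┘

Finding the path and converting it to directions:
Path through cells: (0,0) → (1,0) → (2,0) → (3,0) → (3,1) → (4,1) → (4,0) → (5,0) → (5,1) → (6,1) → (6,0) → (7,0) → (7,1) → (8,1) → (8,0) → (9,0) → (9,1) → (9,2) → (8,2) → (7,2) → (6,2) → (6,3) → (6,4) → (7,4) → (7,3) → (8,3) → (9,3) → (9,4) → (10,4) → (10,5) → (10,6) → (10,7) → (11,7) → (11,8) → (11,9) → (11,10) → (10,10) → (9,10) → (8,10) → (8,11) → (9,11) → (10,11) → (11,11)
Directions: down, down, down, right, down, left, down, right, down, left, down, right, down, left, down, right, right, up, up, up, right, right, down, left, down, down, right, down, right, right, right, down, right, right, right, up, up, up, right, down, down, down

Solution:

┌─────────┬─┬───────────┐
│A        │ │           │
│ ┌─┬───┐ │ │ ╷ ┌─┬───╴ │
│↓│ │   │ │ │ │ │ │     │
│ │ ╵ ╷ ╵ │ └─┤ │ ╵ ┌───┤
│↓│   │   │   │ │   │   │
│ └─┐ └─┬─┼─╴ │ │ ┌─┘ ╷ │
│↳ ↓│   │ │   │ │ │   │ │
├─╴ ├─╴ │ │ ┌─┘ │ └─┬─┘ │
│↓ ↲│   │ │ │   │   │   │
│ ╶─┤ ╶─┘ │ │ ╷ └─┐ ╵ ╷ │
│↳ ↓│     │ │ │   │   │ │
├─╴ ├─────┤ └─┴─┐ └─┬─┘ │
│↓ ↲│↱ → ↓│     │   │   │
│ ╶─┤ ┌─╴ ├───┐ │ ╷ └───┤
│↳ ↓│↑│↓ ↲│   │ │ │     │
├─╴ │ │ ╷ ╵ ╷ │ ├─┴─┬─╴ │
│↓ ↲│↑│↓│   │ │ │   │↱ ↓│
│ ╶─┘ │ └─┬─┘ │ ╵ ╷ │ ╷ │
│↳ → ↑│↳ ↓│   │   │ │↑│↓│
│ ┌───┴─┐ └───┴─┬─┘ │ │ │
│ │     │↳ → → ↓│   │↑│↓│
│ ╵ ┌─╴ └─────┐ ╵ ╶─┘ │ │
│   │         │↳ → → ↑│B│
└───┴─────────┴───────┴─┘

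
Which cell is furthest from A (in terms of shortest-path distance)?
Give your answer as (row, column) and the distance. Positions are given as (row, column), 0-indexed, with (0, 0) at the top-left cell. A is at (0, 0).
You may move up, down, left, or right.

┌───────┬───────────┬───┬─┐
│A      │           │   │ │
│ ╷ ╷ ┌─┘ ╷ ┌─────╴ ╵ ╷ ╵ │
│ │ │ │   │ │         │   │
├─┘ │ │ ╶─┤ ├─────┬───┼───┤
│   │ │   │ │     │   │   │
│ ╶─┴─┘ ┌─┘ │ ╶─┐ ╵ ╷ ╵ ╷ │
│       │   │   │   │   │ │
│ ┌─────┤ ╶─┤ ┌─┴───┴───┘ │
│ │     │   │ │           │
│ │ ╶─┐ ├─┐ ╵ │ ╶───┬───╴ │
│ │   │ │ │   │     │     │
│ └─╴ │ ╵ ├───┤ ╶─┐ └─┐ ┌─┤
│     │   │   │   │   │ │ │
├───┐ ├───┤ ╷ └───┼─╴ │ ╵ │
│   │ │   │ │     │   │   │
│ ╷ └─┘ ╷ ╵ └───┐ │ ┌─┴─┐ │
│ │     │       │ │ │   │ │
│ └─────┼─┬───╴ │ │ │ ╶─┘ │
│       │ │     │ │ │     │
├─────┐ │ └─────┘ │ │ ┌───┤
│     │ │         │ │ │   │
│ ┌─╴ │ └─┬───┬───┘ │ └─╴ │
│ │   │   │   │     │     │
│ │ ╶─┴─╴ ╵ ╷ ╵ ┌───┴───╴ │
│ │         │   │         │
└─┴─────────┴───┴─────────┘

Computing BFS distances from A to all cells:
Furthest cell: (9, 4)
Distance: 91 steps

Path from A to the furthest cell:

┌───────┬───────────┬───┬─┐
│A ↓    │↱ ↓        │   │ │
│ ╷ ╷ ┌─┘ ╷ ┌─────╴ ╵ ╷ ╵ │
│ │↓│ │↱ ↑│↓│         │   │
├─┘ │ │ ╶─┤ ├─────┬───┼───┤
│↓ ↲│ │↑  │↓│↱ → ↓│↱ ↓│↱ ↓│
│ ╶─┴─┘ ┌─┘ │ ╶─┐ ╵ ╷ ╵ ╷ │
│↳ → → ↑│↓ ↲│↑  │↳ ↑│↳ ↑│↓│
│ ┌─────┤ ╶─┤ ┌─┴───┴───┘ │
│ │     │↳ ↓│↑│↓ ← ← ← ← ↲│
│ │ ╶─┐ ├─┐ ╵ │ ╶───┬───╴ │
│ │   │ │ │↳ ↑│↳ → ↓│     │
│ └─╴ │ ╵ ├───┤ ╶─┐ └─┐ ┌─┤
│     │   │↱ ↓│   │↳ ↓│ │ │
├───┐ ├───┤ ╷ └───┼─╴ │ ╵ │
│↱ ↓│ │↱ ↓│↑│↳ → ↓│↓ ↲│   │
│ ╷ └─┘ ╷ ╵ └───┐ │ ┌─┴─┐ │
│↑│↳ → ↑│↳ ↑    │↓│↓│   │ │
│ └─────┼─┬───╴ │ │ │ ╶─┘ │
│↑ ← ← ↰│B│     │↓│↓│     │
├─────┐ │ └─────┘ │ │ ┌───┤
│     │↑│↑ ← ← ← ↲│↓│ │   │
│ ┌─╴ │ └─┬───┬───┘ │ └─╴ │
│ │   │↑ ↰│↓ ↰│↓ ← ↲│     │
│ │ ╶─┴─╴ ╵ ╷ ╵ ┌───┴───╴ │
│ │      ↑ ↲│↑ ↲│         │
└─┴─────────┴───┴─────────┘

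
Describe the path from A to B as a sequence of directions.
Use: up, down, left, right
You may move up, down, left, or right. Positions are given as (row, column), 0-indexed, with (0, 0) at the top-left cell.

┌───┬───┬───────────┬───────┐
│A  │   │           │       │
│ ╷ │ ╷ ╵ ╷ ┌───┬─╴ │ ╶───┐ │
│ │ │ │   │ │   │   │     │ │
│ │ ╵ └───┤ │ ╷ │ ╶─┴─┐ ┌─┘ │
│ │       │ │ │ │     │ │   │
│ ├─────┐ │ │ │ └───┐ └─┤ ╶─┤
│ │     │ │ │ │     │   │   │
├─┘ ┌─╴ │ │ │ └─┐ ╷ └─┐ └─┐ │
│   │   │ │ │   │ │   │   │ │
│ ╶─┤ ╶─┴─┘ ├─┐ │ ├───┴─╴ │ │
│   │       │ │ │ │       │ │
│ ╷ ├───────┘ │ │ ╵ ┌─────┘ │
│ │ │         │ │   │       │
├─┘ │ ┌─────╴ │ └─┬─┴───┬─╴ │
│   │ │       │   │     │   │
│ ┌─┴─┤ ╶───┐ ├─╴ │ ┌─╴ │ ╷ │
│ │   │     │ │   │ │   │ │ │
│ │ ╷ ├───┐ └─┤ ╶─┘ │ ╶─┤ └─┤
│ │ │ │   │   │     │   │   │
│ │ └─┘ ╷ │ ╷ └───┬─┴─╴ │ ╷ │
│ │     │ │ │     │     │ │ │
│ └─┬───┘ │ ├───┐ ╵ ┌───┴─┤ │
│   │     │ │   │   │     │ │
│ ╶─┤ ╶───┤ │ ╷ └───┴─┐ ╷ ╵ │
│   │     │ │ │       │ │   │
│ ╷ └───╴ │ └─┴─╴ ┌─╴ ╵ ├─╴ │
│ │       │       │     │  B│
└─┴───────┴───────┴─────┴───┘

Finding the path and converting it to directions:
Path through cells: (0,0) → (0,1) → (1,1) → (2,1) → (2,2) → (1,2) → (0,2) → (0,3) → (1,3) → (1,4) → (0,4) → (0,5) → (0,6) → (0,7) → (0,8) → (0,9) → (1,9) → (1,8) → (2,8) → (2,9) → (2,10) → (3,10) → (3,11) → (4,11) → (4,12) → (5,12) → (5,11) → (5,10) → (5,9) → (6,9) → (6,8) → (5,8) → (4,8) → (3,8) → (3,7) → (2,7) → (1,7) → (1,6) → (2,6) → (3,6) → (4,6) → (4,7) → (5,7) → (6,7) → (7,7) → (7,8) → (8,8) → (8,7) → (9,7) → (9,8) → (9,9) → (8,9) → (7,9) → (7,10) → (7,11) → (8,11) → (8,10) → (9,10) → (9,11) → (10,11) → (10,10) → (10,9) → (11,9) → (11,8) → (10,8) → (10,7) → (10,6) → (9,6) → (9,5) → (10,5) → (11,5) → (12,5) → (13,5) → (13,6) → (13,7) → (13,8) → (12,8) → (12,9) → (12,10) → (13,10) → (13,11) → (12,11) → (11,11) → (11,12) → (12,12) → (12,13) → (13,13)
Directions: right, down, down, right, up, up, right, down, right, up, right, right, right, right, right, down, left, down, right, right, down, right, down, right, down, left, left, left, down, left, up, up, up, left, up, up, left, down, down, down, right, down, down, down, right, down, left, down, right, right, up, up, right, right, down, left, down, right, down, left, left, down, left, up, left, left, up, left, down, down, down, down, right, right, right, up, right, right, down, right, up, up, right, down, right, down

Solution:

┌───┬───┬───────────┬───────┐
│A ↓│↱ ↓│↱ → → → → ↓│       │
│ ╷ │ ╷ ╵ ╷ ┌───┬─╴ │ ╶───┐ │
│ │↓│↑│↳ ↑│ │↓ ↰│↓ ↲│     │ │
│ │ ╵ └───┤ │ ╷ │ ╶─┴─┐ ┌─┘ │
│ │↳ ↑    │ │↓│↑│↳ → ↓│ │   │
│ ├─────┐ │ │ │ └───┐ └─┤ ╶─┤
│ │     │ │ │↓│↑ ↰  │↳ ↓│   │
├─┘ ┌─╴ │ │ │ └─┐ ╷ └─┐ └─┐ │
│   │   │ │ │↳ ↓│↑│   │↳ ↓│ │
│ ╶─┤ ╶─┴─┘ ├─┐ │ ├───┴─╴ │ │
│   │       │ │↓│↑│↓ ← ← ↲│ │
│ ╷ ├───────┘ │ │ ╵ ┌─────┘ │
│ │ │         │↓│↑ ↲│       │
├─┘ │ ┌─────╴ │ └─┬─┴───┬─╴ │
│   │ │       │↳ ↓│↱ → ↓│   │
│ ┌─┴─┤ ╶───┐ ├─╴ │ ┌─╴ │ ╷ │
│ │   │     │ │↓ ↲│↑│↓ ↲│ │ │
│ │ ╷ ├───┐ └─┤ ╶─┘ │ ╶─┤ └─┤
│ │ │ │   │↓ ↰│↳ → ↑│↳ ↓│   │
│ │ └─┘ ╷ │ ╷ └───┬─┴─╴ │ ╷ │
│ │     │ │↓│↑ ← ↰│↓ ← ↲│ │ │
│ └─┬───┘ │ ├───┐ ╵ ┌───┴─┤ │
│   │     │↓│   │↑ ↲│  ↱ ↓│ │
│ ╶─┤ ╶───┤ │ ╷ └───┴─┐ ╷ ╵ │
│   │     │↓│ │  ↱ → ↓│↑│↳ ↓│
│ ╷ └───╴ │ └─┴─╴ ┌─╴ ╵ ├─╴ │
│ │       │↳ → → ↑│  ↳ ↑│  B│
└─┴───────┴───────┴─────┴───┘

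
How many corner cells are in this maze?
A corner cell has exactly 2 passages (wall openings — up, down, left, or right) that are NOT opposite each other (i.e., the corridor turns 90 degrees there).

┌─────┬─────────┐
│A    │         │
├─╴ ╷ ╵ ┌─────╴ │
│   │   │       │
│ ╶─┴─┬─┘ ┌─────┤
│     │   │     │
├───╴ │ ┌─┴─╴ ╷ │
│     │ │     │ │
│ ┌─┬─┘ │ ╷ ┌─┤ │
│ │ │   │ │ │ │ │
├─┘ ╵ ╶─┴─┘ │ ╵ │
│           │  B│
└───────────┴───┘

Counting corner cells (2 non-opposite passages):
Total corners: 23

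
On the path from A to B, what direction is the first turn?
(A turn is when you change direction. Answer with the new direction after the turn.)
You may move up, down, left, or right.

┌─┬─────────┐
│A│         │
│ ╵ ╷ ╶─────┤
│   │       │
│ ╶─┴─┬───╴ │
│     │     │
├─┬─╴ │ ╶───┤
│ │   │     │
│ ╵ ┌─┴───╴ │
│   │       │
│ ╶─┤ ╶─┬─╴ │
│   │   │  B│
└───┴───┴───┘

Directions: down, right, up, right, down, right, right, right, down, left, left, down, right, right, down, down
First turn direction: right

Solution:

┌─┬─────────┐
│A│↱ ↓      │
│ ╵ ╷ ╶─────┤
│↳ ↑│↳ → → ↓│
│ ╶─┴─┬───╴ │
│     │↓ ← ↲│
├─┬─╴ │ ╶───┤
│ │   │↳ → ↓│
│ ╵ ┌─┴───╴ │
│   │      ↓│
│ ╶─┤ ╶─┬─╴ │
│   │   │  B│
└───┴───┴───┘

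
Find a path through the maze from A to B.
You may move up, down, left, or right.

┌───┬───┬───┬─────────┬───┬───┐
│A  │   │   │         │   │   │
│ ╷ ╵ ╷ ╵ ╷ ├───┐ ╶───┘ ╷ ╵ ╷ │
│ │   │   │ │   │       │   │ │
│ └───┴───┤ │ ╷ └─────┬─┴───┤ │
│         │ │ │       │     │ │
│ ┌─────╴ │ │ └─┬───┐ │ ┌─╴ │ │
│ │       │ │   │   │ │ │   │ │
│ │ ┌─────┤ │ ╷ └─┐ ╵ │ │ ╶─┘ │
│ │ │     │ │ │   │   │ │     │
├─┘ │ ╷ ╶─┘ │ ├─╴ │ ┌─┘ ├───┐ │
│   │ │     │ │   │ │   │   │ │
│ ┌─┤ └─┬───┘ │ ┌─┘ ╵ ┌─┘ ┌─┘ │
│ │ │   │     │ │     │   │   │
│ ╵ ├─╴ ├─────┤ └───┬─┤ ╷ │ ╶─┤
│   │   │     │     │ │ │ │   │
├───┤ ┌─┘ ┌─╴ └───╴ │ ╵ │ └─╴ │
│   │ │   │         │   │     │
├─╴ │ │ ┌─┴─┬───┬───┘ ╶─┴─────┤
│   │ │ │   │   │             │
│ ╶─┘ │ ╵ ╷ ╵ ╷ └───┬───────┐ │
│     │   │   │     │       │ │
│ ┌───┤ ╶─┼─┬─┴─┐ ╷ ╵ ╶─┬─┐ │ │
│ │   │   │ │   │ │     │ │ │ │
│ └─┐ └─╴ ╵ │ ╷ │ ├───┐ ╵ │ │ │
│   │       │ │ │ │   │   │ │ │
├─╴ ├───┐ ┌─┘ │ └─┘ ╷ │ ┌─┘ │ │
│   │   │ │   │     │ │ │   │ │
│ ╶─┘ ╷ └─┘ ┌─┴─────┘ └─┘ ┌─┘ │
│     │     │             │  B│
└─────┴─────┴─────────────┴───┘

Finding the shortest path through the maze:
Path length: 146 steps
Directions: right → down → right → up → right → down → right → up → right → down → down → down → down → down → left → left → up → left → down → down → right → down → left → down → down → down → left → left → down → down → right → down → left → down → right → right → up → right → down → right → right → up → right → up → up → right → down → down → right → right → up → right → down → down → right → right → up → right → up → up → up → left → left → left → down → left → up → left → left → up → left → down → left → up → left → down → left → up → up → right → up → right → right → down → right → right → right → up → left → left → up → up → right → up → left → up → left → up → up → right → down → right → right → right → down → down → left → down → down → right → up → right → up → up → up → right → right → down → left → down → right → right → down → down → left → down → right → down → left → left → up → up → left → down → down → left → down → right → right → right → right → down → down → down → down → down

Solution:

┌───┬───┬───┬─────────┬───┬───┐
│A ↓│↱ ↓│↱ ↓│         │   │   │
│ ╷ ╵ ╷ ╵ ╷ ├───┐ ╶───┘ ╷ ╵ ╷ │
│ │↳ ↑│↳ ↑│↓│↱ ↓│       │   │ │
│ └───┴───┤ │ ╷ └─────┬─┴───┤ │
│         │↓│↑│↳ → → ↓│↱ → ↓│ │
│ ┌─────╴ │ │ └─┬───┐ │ ┌─╴ │ │
│ │       │↓│↑ ↰│   │↓│↑│↓ ↲│ │
│ │ ┌─────┤ │ ╷ └─┐ ╵ │ │ ╶─┘ │
│ │ │↓ ↰  │↓│ │↑ ↰│↓ ↲│↑│↳ → ↓│
├─┘ │ ╷ ╶─┘ │ ├─╴ │ ┌─┘ ├───┐ │
│   │↓│↑ ← ↲│ │↱ ↑│↓│↱ ↑│   │↓│
│ ┌─┤ └─┬───┘ │ ┌─┘ ╵ ┌─┘ ┌─┘ │
│ │ │↳ ↓│     │↑│  ↳ ↑│↓ ↰│↓ ↲│
│ ╵ ├─╴ ├─────┤ └───┬─┤ ╷ │ ╶─┤
│   │↓ ↲│↱ → ↓│↑ ← ↰│ │↓│↑│↳ ↓│
├───┤ ┌─┘ ┌─╴ └───╴ │ ╵ │ └─╴ │
│   │↓│↱ ↑│  ↳ → → ↑│↓ ↲│↑ ← ↲│
├─╴ │ │ ┌─┴─┬───┬───┘ ╶─┴─────┤
│   │↓│↑│↓ ↰│↓ ↰│    ↳ → → → ↓│
│ ╶─┘ │ ╵ ╷ ╵ ╷ └───┬───────┐ │
│↓ ← ↲│↑ ↲│↑ ↲│↑ ← ↰│↓ ← ← ↰│↓│
│ ┌───┤ ╶─┼─┬─┴─┐ ╷ ╵ ╶─┬─┐ │ │
│↓│   │   │ │↱ ↓│ │↑ ↲  │ │↑│↓│
│ └─┐ └─╴ ╵ │ ╷ │ ├───┐ ╵ │ │ │
│↳ ↓│       │↑│↓│ │↱ ↓│   │↑│↓│
├─╴ ├───┐ ┌─┘ │ └─┘ ╷ │ ┌─┘ │ │
│↓ ↲│↱ ↓│ │↱ ↑│↳ → ↑│↓│ │↱ ↑│↓│
│ ╶─┘ ╷ └─┘ ┌─┴─────┘ └─┘ ┌─┘ │
│↳ → ↑│↳ → ↑│        ↳ → ↑│  B│
└─────┴─────┴─────────────┴───┘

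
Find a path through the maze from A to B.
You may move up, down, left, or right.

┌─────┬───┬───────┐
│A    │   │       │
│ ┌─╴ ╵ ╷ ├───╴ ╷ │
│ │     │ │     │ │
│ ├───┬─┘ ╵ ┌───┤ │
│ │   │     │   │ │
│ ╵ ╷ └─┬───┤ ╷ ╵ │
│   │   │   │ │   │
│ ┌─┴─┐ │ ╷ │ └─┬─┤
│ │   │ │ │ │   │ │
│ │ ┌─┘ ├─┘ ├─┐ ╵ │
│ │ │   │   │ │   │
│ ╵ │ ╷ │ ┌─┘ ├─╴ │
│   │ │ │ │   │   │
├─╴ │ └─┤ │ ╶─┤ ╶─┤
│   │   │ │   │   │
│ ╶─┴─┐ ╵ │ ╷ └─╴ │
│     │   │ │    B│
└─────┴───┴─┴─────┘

Finding the shortest path through the maze:
Path length: 30 steps
Directions: right → right → down → right → up → right → down → down → right → up → right → right → up → right → down → down → down → left → up → left → down → down → right → down → right → down → left → down → right → down

Solution:

┌─────┬───┬───────┐
│A → ↓│↱ ↓│    ↱ ↓│
│ ┌─╴ ╵ ╷ ├───╴ ╷ │
│ │  ↳ ↑│↓│↱ → ↑│↓│
│ ├───┬─┘ ╵ ┌───┤ │
│ │   │  ↳ ↑│↓ ↰│↓│
│ ╵ ╷ └─┬───┤ ╷ ╵ │
│   │   │   │↓│↑ ↲│
│ ┌─┴─┐ │ ╷ │ └─┬─┤
│ │   │ │ │ │↳ ↓│ │
│ │ ┌─┘ ├─┘ ├─┐ ╵ │
│ │ │   │   │ │↳ ↓│
│ ╵ │ ╷ │ ┌─┘ ├─╴ │
│   │ │ │ │   │↓ ↲│
├─╴ │ └─┤ │ ╶─┤ ╶─┤
│   │   │ │   │↳ ↓│
│ ╶─┴─┐ ╵ │ ╷ └─╴ │
│     │   │ │    B│
└─────┴───┴─┴─────┘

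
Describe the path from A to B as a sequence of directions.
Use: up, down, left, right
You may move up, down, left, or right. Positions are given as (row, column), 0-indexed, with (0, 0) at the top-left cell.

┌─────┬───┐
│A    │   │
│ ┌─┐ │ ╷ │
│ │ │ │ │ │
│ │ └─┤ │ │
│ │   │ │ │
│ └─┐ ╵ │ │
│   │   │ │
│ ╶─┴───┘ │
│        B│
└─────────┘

Finding the path and converting it to directions:
Path through cells: (0,0) → (1,0) → (2,0) → (3,0) → (4,0) → (4,1) → (4,2) → (4,3) → (4,4)
Directions: down, down, down, down, right, right, right, right

Solution:

┌─────┬───┐
│A    │   │
│ ┌─┐ │ ╷ │
│↓│ │ │ │ │
│ │ └─┤ │ │
│↓│   │ │ │
│ └─┐ ╵ │ │
│↓  │   │ │
│ ╶─┴───┘ │
│↳ → → → B│
└─────────┘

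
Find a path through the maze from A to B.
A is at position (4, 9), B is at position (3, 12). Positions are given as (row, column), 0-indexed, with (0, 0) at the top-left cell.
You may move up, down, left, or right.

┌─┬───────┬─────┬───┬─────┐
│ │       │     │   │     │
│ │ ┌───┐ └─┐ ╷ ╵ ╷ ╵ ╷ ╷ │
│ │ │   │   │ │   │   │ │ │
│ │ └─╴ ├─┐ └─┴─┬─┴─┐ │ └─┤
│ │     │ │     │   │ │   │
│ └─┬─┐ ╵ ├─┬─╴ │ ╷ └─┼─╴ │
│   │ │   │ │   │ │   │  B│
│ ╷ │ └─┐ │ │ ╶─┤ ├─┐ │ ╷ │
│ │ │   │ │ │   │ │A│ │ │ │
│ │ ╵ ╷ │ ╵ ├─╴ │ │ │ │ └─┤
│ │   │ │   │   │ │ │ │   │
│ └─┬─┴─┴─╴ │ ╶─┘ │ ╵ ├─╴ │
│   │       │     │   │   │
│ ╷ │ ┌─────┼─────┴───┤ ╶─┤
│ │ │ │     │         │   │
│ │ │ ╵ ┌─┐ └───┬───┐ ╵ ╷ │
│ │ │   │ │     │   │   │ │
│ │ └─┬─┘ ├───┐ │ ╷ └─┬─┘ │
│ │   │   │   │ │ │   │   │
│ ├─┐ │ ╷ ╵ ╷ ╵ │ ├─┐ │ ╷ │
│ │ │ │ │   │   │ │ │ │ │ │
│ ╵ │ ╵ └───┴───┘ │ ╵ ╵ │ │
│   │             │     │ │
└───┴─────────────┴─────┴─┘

Finding the shortest path from (4, 9) to (3, 12):
Path length: 90 steps
Directions: down → down → right → up → up → up → left → up → left → down → down → down → down → left → left → up → right → up → left → up → right → up → left → left → up → left → up → left → left → left → down → down → right → right → down → right → down → down → right → down → left → left → left → down → down → right → up → right → right → down → right → right → down → down → left → up → left → down → left → up → left → down → down → right → right → right → right → right → up → up → up → right → down → right → down → down → right → up → up → right → up → up → left → up → right → up → left → up → up → right

Solution:

┌─┬───────┬─────┬───┬─────┐
│ │↓ ← ← ↰│     │   │     │
│ │ ┌───┐ └─┐ ╷ ╵ ╷ ╵ ╷ ╷ │
│ │↓│   │↑ ↰│ │   │   │ │ │
│ │ └─╴ ├─┐ └─┴─┬─┴─┐ │ └─┤
│ │↳ → ↓│ │↑ ← ↰│↓ ↰│ │   │
│ └─┬─┐ ╵ ├─┬─╴ │ ╷ └─┼─╴ │
│   │ │↳ ↓│ │↱ ↑│↓│↑ ↰│↱ B│
│ ╷ │ └─┐ │ │ ╶─┤ ├─┐ │ ╷ │
│ │ │   │↓│ │↑ ↰│↓│A│↑│↑│ │
│ │ ╵ ╷ │ ╵ ├─╴ │ │ │ │ └─┤
│ │   │ │↳ ↓│↱ ↑│↓│↓│↑│↑ ↰│
│ └─┬─┴─┴─╴ │ ╶─┘ │ ╵ ├─╴ │
│   │↓ ← ← ↲│↑ ← ↲│↳ ↑│↱ ↑│
│ ╷ │ ┌─────┼─────┴───┤ ╶─┤
│ │ │↓│↱ → ↓│         │↑ ↰│
│ │ │ ╵ ┌─┐ └───┬───┐ ╵ ╷ │
│ │ │↳ ↑│ │↳ → ↓│↱ ↓│   │↑│
│ │ └─┬─┘ ├───┐ │ ╷ └─┬─┘ │
│ │   │↓ ↰│↓ ↰│↓│↑│↳ ↓│↱ ↑│
│ ├─┐ │ ╷ ╵ ╷ ╵ │ ├─┐ │ ╷ │
│ │ │ │↓│↑ ↲│↑ ↲│↑│ │↓│↑│ │
│ ╵ │ ╵ └───┴───┘ │ ╵ ╵ │ │
│   │  ↳ → → → → ↑│  ↳ ↑│ │
└───┴─────────────┴─────┴─┘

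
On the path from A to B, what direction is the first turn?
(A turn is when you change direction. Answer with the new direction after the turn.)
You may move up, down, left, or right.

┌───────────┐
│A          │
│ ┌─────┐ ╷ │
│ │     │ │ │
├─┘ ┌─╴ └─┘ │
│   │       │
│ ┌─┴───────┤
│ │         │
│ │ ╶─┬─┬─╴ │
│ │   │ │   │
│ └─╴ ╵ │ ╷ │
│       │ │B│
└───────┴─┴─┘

Directions: right, right, right, right, right, down, down, left, left, up, left, left, down, left, down, down, down, right, right, up, left, up, right, right, right, right, down, down
First turn direction: down

Solution:

┌───────────┐
│A → → → → ↓│
│ ┌─────┐ ╷ │
│ │↓ ← ↰│ │↓│
├─┘ ┌─╴ └─┘ │
│↓ ↲│  ↑ ← ↲│
│ ┌─┴───────┤
│↓│↱ → → → ↓│
│ │ ╶─┬─┬─╴ │
│↓│↑ ↰│ │  ↓│
│ └─╴ ╵ │ ╷ │
│↳ → ↑  │ │B│
└───────┴─┴─┘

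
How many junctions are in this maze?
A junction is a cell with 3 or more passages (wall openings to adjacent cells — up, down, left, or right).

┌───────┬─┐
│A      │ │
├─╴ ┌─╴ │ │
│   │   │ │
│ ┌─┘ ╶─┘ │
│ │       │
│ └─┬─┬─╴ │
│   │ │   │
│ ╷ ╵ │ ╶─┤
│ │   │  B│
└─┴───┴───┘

Checking each cell for number of passages:

Junctions found (3+ passages):
  (0, 1): 3 passages
  (2, 2): 3 passages
  (2, 4): 3 passages
  (3, 0): 3 passages
Total junctions: 4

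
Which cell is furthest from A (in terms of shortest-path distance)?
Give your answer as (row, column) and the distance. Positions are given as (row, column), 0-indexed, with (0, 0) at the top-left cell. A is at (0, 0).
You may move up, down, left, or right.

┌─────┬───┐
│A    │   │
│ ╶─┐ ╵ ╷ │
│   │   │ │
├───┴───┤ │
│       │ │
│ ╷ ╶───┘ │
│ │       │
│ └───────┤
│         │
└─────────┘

Computing BFS distances from A to all cells:
Furthest cell: (4, 4)
Distance: 20 steps

Path from A to the furthest cell:

┌─────┬───┐
│A → ↓│↱ ↓│
│ ╶─┐ ╵ ╷ │
│   │↳ ↑│↓│
├───┴───┤ │
│↓ ↰    │↓│
│ ╷ ╶───┘ │
│↓│↑ ← ← ↲│
│ └───────┤
│↳ → → → B│
└─────────┘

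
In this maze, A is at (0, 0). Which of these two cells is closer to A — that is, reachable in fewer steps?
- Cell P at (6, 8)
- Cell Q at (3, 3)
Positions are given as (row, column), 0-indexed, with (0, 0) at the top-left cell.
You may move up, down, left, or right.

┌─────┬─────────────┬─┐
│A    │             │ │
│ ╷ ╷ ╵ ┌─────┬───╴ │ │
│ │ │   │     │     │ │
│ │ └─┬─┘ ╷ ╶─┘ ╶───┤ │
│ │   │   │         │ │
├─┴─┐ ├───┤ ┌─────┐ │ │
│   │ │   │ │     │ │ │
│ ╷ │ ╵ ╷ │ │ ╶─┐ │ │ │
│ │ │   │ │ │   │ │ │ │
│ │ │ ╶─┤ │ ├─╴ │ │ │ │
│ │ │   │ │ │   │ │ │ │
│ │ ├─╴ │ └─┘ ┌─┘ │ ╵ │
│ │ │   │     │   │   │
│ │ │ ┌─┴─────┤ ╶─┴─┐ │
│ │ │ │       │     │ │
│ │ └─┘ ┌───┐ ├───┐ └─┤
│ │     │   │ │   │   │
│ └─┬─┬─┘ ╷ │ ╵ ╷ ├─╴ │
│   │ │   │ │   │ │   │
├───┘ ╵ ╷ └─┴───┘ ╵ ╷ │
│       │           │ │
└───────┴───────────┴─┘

Shortest path A → P at (6, 8): 24 steps
Shortest path A → Q at (3, 3): 8 steps

Q is closer (8 steps vs 24 steps).

Path to P:

┌─────┬─────────────┬─┐
│A ↓  │             │ │
│ ╷ ╷ ╵ ┌─────┬───╴ │ │
│ │↓│   │     │     │ │
│ │ └─┬─┘ ╷ ╶─┘ ╶───┤ │
│ │↳ ↓│   │         │ │
├─┴─┐ ├───┤ ┌─────┐ │ │
│   │↓│↱ ↓│ │↱ → ↓│ │ │
│ ╷ │ ╵ ╷ │ │ ╶─┐ │ │ │
│ │ │↳ ↑│↓│ │↑ ↰│↓│ │ │
│ │ │ ╶─┤ │ ├─╴ │ │ │ │
│ │ │   │↓│ │↱ ↑│↓│ │ │
│ │ ├─╴ │ └─┘ ┌─┘ │ ╵ │
│ │ │   │↳ → ↑│  P│   │
│ │ │ ┌─┴─────┤ ╶─┴─┐ │
│ │ │ │       │     │ │
│ │ └─┘ ┌───┐ ├───┐ └─┤
│ │     │   │ │   │   │
│ └─┬─┬─┘ ╷ │ ╵ ╷ ├─╴ │
│   │ │   │ │   │ │   │
├───┘ ╵ ╷ └─┴───┘ ╵ ╷ │
│       │           │ │
└───────┴───────────┴─┘

Path to Q:

┌─────┬─────────────┬─┐
│A ↓  │             │ │
│ ╷ ╷ ╵ ┌─────┬───╴ │ │
│ │↓│   │     │     │ │
│ │ └─┬─┘ ╷ ╶─┘ ╶───┤ │
│ │↳ ↓│   │         │ │
├─┴─┐ ├───┤ ┌─────┐ │ │
│   │↓│Q  │ │     │ │ │
│ ╷ │ ╵ ╷ │ │ ╶─┐ │ │ │
│ │ │↳ ↑│ │ │   │ │ │ │
│ │ │ ╶─┤ │ ├─╴ │ │ │ │
│ │ │   │ │ │   │ │ │ │
│ │ ├─╴ │ └─┘ ┌─┘ │ ╵ │
│ │ │   │     │   │   │
│ │ │ ┌─┴─────┤ ╶─┴─┐ │
│ │ │ │       │     │ │
│ │ └─┘ ┌───┐ ├───┐ └─┤
│ │     │   │ │   │   │
│ └─┬─┬─┘ ╷ │ ╵ ╷ ├─╴ │
│   │ │   │ │   │ │   │
├───┘ ╵ ╷ └─┴───┘ ╵ ╷ │
│       │           │ │
└───────┴───────────┴─┘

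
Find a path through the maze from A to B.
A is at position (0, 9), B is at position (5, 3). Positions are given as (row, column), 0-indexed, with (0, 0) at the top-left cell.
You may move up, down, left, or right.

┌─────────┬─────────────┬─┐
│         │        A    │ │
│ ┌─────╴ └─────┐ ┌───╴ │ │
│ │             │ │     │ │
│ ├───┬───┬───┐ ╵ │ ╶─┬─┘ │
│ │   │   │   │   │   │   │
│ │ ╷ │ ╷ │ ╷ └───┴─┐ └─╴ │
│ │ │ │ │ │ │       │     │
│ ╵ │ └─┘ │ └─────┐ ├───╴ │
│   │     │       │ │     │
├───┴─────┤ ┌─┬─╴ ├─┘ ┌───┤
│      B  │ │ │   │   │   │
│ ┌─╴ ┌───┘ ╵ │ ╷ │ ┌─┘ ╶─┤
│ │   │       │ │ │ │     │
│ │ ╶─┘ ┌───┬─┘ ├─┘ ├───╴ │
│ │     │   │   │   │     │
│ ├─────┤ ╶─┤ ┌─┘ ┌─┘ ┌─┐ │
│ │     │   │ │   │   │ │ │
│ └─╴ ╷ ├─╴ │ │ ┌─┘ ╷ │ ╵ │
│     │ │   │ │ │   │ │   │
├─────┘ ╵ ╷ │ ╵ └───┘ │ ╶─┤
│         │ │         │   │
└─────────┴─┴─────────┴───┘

Finding the shortest path from (0, 9) to (5, 3):
Path length: 45 steps
Directions: right → right → down → left → left → down → right → down → right → right → down → left → left → down → left → down → down → left → down → left → down → down → left → up → up → up → right → up → up → right → up → left → left → left → down → down → left → left → down → left → left → up → right → up → right

Solution:

┌─────────┬─────────────┬─┐
│         │        A → ↓│ │
│ ┌─────╴ └─────┐ ┌───╴ │ │
│ │             │ │↓ ← ↲│ │
│ ├───┬───┬───┐ ╵ │ ╶─┬─┘ │
│ │   │   │   │   │↳ ↓│   │
│ │ ╷ │ ╷ │ ╷ └───┴─┐ └─╴ │
│ │ │ │ │ │ │       │↳ → ↓│
│ ╵ │ └─┘ │ └─────┐ ├───╴ │
│   │     │↓ ← ← ↰│ │↓ ← ↲│
├───┴─────┤ ┌─┬─╴ ├─┘ ┌───┤
│    ↱ B  │↓│ │↱ ↑│↓ ↲│   │
│ ┌─╴ ┌───┘ ╵ │ ╷ │ ┌─┘ ╶─┤
│ │↱ ↑│↓ ← ↲  │↑│ │↓│     │
│ │ ╶─┘ ┌───┬─┘ ├─┘ ├───╴ │
│ │↑ ← ↲│   │↱ ↑│↓ ↲│     │
│ ├─────┤ ╶─┤ ┌─┘ ┌─┘ ┌─┐ │
│ │     │   │↑│↓ ↲│   │ │ │
│ └─╴ ╷ ├─╴ │ │ ┌─┘ ╷ │ ╵ │
│     │ │   │↑│↓│   │ │   │
├─────┘ ╵ ╷ │ ╵ └───┘ │ ╶─┤
│         │ │↑ ↲      │   │
└─────────┴─┴─────────┴───┘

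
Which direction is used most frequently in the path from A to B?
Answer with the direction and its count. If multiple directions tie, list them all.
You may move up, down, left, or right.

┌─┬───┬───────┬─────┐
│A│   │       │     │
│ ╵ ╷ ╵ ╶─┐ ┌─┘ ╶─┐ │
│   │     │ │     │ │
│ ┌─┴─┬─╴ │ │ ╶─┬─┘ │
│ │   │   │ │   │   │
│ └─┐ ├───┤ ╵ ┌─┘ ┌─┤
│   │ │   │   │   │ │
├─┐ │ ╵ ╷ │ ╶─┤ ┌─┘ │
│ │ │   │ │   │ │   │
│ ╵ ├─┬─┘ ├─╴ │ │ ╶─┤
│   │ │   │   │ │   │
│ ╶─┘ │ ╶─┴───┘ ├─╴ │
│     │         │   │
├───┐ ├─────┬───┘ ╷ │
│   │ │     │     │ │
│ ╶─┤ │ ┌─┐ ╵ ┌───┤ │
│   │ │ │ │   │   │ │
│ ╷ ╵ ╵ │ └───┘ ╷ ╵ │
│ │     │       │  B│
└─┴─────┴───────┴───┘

Directions: down, down, down, right, down, down, left, down, right, right, down, down, down, right, up, up, right, right, down, right, up, right, right, up, right, down, down, down
Counts: {'down': 13, 'right': 10, 'left': 1, 'up': 4}
Most common: down (13 times)

Solution:

┌─┬───┬───────┬─────┐
│A│   │       │     │
│ ╵ ╷ ╵ ╶─┐ ┌─┘ ╶─┐ │
│↓  │     │ │     │ │
│ ┌─┴─┬─╴ │ │ ╶─┬─┘ │
│↓│   │   │ │   │   │
│ └─┐ ├───┤ ╵ ┌─┘ ┌─┤
│↳ ↓│ │   │   │   │ │
├─┐ │ ╵ ╷ │ ╶─┤ ┌─┘ │
│ │↓│   │ │   │ │   │
│ ╵ ├─┬─┘ ├─╴ │ │ ╶─┤
│↓ ↲│ │   │   │ │   │
│ ╶─┘ │ ╶─┴───┘ ├─╴ │
│↳ → ↓│         │↱ ↓│
├───┐ ├─────┬───┘ ╷ │
│   │↓│↱ → ↓│↱ → ↑│↓│
│ ╶─┤ │ ┌─┐ ╵ ┌───┤ │
│   │↓│↑│ │↳ ↑│   │↓│
│ ╷ ╵ ╵ │ └───┘ ╷ ╵ │
│ │  ↳ ↑│       │  B│
└─┴─────┴───────┴───┘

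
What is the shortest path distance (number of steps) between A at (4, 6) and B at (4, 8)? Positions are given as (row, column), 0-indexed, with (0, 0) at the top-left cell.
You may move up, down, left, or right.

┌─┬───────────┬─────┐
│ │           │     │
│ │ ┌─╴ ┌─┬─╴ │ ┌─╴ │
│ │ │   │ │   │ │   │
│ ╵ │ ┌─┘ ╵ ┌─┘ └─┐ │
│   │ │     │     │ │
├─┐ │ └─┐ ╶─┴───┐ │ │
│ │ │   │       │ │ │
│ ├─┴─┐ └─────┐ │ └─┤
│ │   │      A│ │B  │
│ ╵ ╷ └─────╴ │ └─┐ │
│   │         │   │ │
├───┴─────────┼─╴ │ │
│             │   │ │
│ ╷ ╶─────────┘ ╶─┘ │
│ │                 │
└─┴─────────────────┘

Finding path from (4, 6) to (4, 8):
Path: (4,6) → (4,5) → (4,4) → (4,3) → (3,3) → (3,2) → (2,2) → (1,2) → (1,3) → (0,3) → (0,4) → (0,5) → (0,6) → (1,6) → (1,5) → (2,5) → (2,4) → (3,4) → (3,5) → (3,6) → (3,7) → (4,7) → (5,7) → (5,8) → (6,8) → (6,7) → (7,7) → (7,8) → (7,9) → (6,9) → (5,9) → (4,9) → (4,8)
Distance: 32 steps

Solution:

┌─┬───────────┬─────┐
│ │    ↱ → → ↓│     │
│ │ ┌─╴ ┌─┬─╴ │ ┌─╴ │
│ │ │↱ ↑│ │↓ ↲│ │   │
│ ╵ │ ┌─┘ ╵ ┌─┘ └─┐ │
│   │↑│  ↓ ↲│     │ │
├─┐ │ └─┐ ╶─┴───┐ │ │
│ │ │↑ ↰│↳ → → ↓│ │ │
│ ├─┴─┐ └─────┐ │ └─┤
│ │   │↑ ← ← A│↓│B ↰│
│ ╵ ╷ └─────╴ │ └─┐ │
│   │         │↳ ↓│↑│
├───┴─────────┼─╴ │ │
│             │↓ ↲│↑│
│ ╷ ╶─────────┘ ╶─┘ │
│ │            ↳ → ↑│
└─┴─────────────────┘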